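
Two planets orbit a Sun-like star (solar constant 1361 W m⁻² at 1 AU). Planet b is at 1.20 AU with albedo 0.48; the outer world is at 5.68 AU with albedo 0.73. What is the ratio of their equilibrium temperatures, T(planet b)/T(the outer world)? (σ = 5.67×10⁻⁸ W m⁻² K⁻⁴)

T₁/T₂ ≈ 2.563

T_eq = [S₀(1−A)/(4σd²)]^(1/4), so T ∝ (1−A)^(1/4) / √d.
T₁ = [1361×0.52/(4×5.67×10⁻⁸×1.20²)]^(1/4) = 215.76 K.
T₂ = [1361×0.27/(4×5.67×10⁻⁸×5.68²)]^(1/4) = 84.18 K.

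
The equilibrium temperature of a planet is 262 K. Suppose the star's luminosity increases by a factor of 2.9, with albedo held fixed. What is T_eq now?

T_eq ≈ 342 K

T_eq ∝ L^(1/4) · d^(−1/2).
T′ = 262 × 2.9^(1/4) = 342 K.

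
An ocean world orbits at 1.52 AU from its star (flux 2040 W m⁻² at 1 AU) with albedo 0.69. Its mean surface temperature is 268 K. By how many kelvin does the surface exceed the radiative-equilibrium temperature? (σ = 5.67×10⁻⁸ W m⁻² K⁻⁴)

S = 2040/1.52² = 883.0 W m⁻².
T_eq = [S(1−A)/(4σ)]^(1/4) = [883.0×0.31/(4×5.67×10⁻⁸)]^(1/4) = 186.4 K.
ΔT = T_surf − T_eq = 268 − 186.4.

ΔT ≈ 81.6 K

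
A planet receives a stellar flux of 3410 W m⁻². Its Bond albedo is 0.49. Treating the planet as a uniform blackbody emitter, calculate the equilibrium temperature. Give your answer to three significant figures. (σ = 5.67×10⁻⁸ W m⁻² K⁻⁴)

T_eq ≈ 296 K

Energy balance: absorbed = emitted ⇒ πR²·S(1−A) = 4πR²·σT_eq⁴, so T_eq⁴ = S(1−A)/(4σ).
T_eq = [3410 × 0.51 / (4 × 5.67×10⁻⁸)]^(1/4) = (7.67×10⁹)^(1/4) = 296 K.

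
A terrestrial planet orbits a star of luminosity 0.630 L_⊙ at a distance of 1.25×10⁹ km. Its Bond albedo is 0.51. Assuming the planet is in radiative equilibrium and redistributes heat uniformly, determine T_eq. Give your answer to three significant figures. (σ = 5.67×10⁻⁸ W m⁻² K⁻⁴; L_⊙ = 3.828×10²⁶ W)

d = 1.25×10⁹ km = 1.25×10¹² m.
L = 0.630 × 3.828×10²⁶ = 2.41×10²⁶ W.
Flux: S = L/(4πd²) = 2.41×10²⁶/(4π×(1.25×10¹²)²) = 12.3 W m⁻².
Energy balance: absorbed = emitted ⇒ πR²·S(1−A) = 4πR²·σT_eq⁴, so T_eq⁴ = S(1−A)/(4σ).
T_eq = [12.3 × 0.49 / (4 × 5.67×10⁻⁸)]^(1/4) = (2.65×10⁷)^(1/4) = 71.8 K.

T_eq ≈ 71.8 K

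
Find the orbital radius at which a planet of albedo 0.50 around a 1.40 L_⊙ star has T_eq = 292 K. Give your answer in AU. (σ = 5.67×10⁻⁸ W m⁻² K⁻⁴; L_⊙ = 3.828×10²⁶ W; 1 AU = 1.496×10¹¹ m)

L = 1.40 × 3.828×10²⁶ = 5.36×10²⁶ W.
From T_eq⁴ = L(1−A)/(16πσd²): d = √[L(1−A)/(16πσT_eq⁴)].
d = √[5.36×10²⁶ × 0.50 / (16π × 5.67×10⁻⁸ × (292)⁴)] = 1.14×10¹¹ m = 0.760 AU.

d ≈ 0.760 AU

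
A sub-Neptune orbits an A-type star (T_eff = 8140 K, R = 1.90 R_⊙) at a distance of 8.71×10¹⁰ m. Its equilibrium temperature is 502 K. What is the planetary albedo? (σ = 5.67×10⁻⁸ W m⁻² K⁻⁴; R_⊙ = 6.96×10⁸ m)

R_⋆ = 1.90 × 6.96×10⁸ = 1.32×10⁹ m.
L = 4πR_⋆²σT_⋆⁴ = 4π(1.32×10⁹)² × 5.67×10⁻⁸ × (8140)⁴ = 5.47×10²⁷ W.
S = L/(4πd²) = 5.74×10⁴ W m⁻².
From T_eq⁴ = S(1−A)/(4σ): 1−A = 4σT_eq⁴/S.
1−A = 4 × 5.67×10⁻⁸ × (502)⁴ / 5.74×10⁴ = 0.251.

A ≈ 0.75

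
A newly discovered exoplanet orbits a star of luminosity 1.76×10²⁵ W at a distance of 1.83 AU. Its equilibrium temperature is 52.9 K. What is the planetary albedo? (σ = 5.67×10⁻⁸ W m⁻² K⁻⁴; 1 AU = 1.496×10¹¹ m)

d = 1.83 AU = 2.74×10¹¹ m.
Flux: S = L/(4πd²) = 1.76×10²⁵/(4π×(2.74×10¹¹)²) = 18.7 W m⁻².
From T_eq⁴ = S(1−A)/(4σ): 1−A = 4σT_eq⁴/S.
1−A = 4 × 5.67×10⁻⁸ × (52.9)⁴ / 18.7 = 0.095.

A ≈ 0.90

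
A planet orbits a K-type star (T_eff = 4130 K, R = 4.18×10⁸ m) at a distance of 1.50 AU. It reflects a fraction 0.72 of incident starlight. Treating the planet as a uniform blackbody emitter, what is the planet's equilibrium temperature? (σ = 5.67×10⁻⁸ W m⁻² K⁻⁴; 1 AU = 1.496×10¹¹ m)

T_eq ≈ 91.7 K

d = 1.50 AU = 2.24×10¹¹ m.
L = 4πR_⋆²σT_⋆⁴ = 4π(4.18×10⁸)² × 5.67×10⁻⁸ × (4130)⁴ = 3.62×10²⁵ W.
S = L/(4πd²) = 57.2 W m⁻².
Energy balance: absorbed = emitted ⇒ πR²·S(1−A) = 4πR²·σT_eq⁴, so T_eq⁴ = S(1−A)/(4σ).
T_eq = [57.2 × 0.28 / (4 × 5.67×10⁻⁸)]^(1/4) = (7.07×10⁷)^(1/4) = 91.7 K.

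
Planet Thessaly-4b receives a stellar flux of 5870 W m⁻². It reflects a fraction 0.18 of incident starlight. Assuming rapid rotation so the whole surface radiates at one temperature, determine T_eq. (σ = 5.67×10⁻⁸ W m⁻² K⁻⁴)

Energy balance: absorbed = emitted ⇒ πR²·S(1−A) = 4πR²·σT_eq⁴, so T_eq⁴ = S(1−A)/(4σ).
T_eq = [5870 × 0.82 / (4 × 5.67×10⁻⁸)]^(1/4) = (2.12×10¹⁰)^(1/4) = 382 K.

T_eq ≈ 382 K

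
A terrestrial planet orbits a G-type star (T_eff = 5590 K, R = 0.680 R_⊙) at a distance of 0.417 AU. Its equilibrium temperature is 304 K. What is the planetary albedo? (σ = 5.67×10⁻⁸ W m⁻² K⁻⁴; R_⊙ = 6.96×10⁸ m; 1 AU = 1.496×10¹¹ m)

R_⋆ = 0.680 × 6.96×10⁸ = 4.73×10⁸ m.
d = 0.417 AU = 6.24×10¹⁰ m.
L = 4πR_⋆²σT_⋆⁴ = 4π(4.73×10⁸)² × 5.67×10⁻⁸ × (5590)⁴ = 1.56×10²⁶ W.
S = L/(4πd²) = 3190 W m⁻².
From T_eq⁴ = S(1−A)/(4σ): 1−A = 4σT_eq⁴/S.
1−A = 4 × 5.67×10⁻⁸ × (304)⁴ / 3190 = 0.608.

A ≈ 0.39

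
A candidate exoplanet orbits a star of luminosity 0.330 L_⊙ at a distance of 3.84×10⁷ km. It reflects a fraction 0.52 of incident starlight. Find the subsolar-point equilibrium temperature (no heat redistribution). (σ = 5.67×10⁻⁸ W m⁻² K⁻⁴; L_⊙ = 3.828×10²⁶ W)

d = 3.84×10⁷ km = 3.84×10¹⁰ m.
L = 0.330 × 3.828×10²⁶ = 1.26×10²⁶ W.
Flux: S = L/(4πd²) = 1.26×10²⁶/(4π×(3.84×10¹⁰)²) = 6820 W m⁻².
At the subsolar point the surface absorbs S(1−A) and emits σT⁴ per unit area — no factor of 4, since only the local patch is in balance.
T = [6820 × 0.48 / 5.67×10⁻⁸]^(1/4) = (5.77×10¹⁰)^(1/4) = 490 K.

T_ss ≈ 490 K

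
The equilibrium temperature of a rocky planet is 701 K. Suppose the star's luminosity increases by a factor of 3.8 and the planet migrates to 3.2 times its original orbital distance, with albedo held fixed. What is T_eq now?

T_eq ≈ 547 K

T_eq ∝ L^(1/4) · d^(−1/2).
T′ = 701 × 3.8^(1/4) / 3.2^(1/2) = 547 K.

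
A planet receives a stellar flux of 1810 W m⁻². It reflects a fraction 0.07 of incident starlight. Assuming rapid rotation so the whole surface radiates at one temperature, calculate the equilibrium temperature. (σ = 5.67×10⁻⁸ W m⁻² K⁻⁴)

Energy balance: absorbed = emitted ⇒ πR²·S(1−A) = 4πR²·σT_eq⁴, so T_eq⁴ = S(1−A)/(4σ).
T_eq = [1810 × 0.93 / (4 × 5.67×10⁻⁸)]^(1/4) = (7.42×10⁹)^(1/4) = 294 K.

T_eq ≈ 294 K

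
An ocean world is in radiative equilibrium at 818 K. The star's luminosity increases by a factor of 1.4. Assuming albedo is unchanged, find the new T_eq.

T_eq ∝ L^(1/4) · d^(−1/2).
T′ = 818 × 1.4^(1/4) = 890 K.

T_eq ≈ 890 K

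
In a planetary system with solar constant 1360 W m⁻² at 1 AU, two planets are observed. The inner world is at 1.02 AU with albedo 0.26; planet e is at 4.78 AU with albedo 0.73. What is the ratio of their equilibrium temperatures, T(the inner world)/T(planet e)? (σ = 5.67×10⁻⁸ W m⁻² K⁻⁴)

T_eq = [S₀(1−A)/(4σd²)]^(1/4), so T ∝ (1−A)^(1/4) / √d.
T₁ = [1360×0.74/(4×5.67×10⁻⁸×1.02²)]^(1/4) = 255.55 K.
T₂ = [1360×0.27/(4×5.67×10⁻⁸×4.78²)]^(1/4) = 91.75 K.

T₁/T₂ ≈ 2.785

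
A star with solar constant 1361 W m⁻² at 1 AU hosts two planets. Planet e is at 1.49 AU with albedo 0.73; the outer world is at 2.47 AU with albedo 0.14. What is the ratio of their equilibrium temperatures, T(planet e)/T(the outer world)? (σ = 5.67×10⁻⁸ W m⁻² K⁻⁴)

T₁/T₂ ≈ 0.964

T_eq = [S₀(1−A)/(4σd²)]^(1/4), so T ∝ (1−A)^(1/4) / √d.
T₁ = [1361×0.27/(4×5.67×10⁻⁸×1.49²)]^(1/4) = 164.36 K.
T₂ = [1361×0.86/(4×5.67×10⁻⁸×2.47²)]^(1/4) = 170.54 K.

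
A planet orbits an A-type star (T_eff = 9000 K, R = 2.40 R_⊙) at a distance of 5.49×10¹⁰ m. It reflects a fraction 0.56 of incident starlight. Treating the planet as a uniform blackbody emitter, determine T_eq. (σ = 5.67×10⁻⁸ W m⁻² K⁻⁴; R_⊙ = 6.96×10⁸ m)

R_⋆ = 2.40 × 6.96×10⁸ = 1.67×10⁹ m.
L = 4πR_⋆²σT_⋆⁴ = 4π(1.67×10⁹)² × 5.67×10⁻⁸ × (9000)⁴ = 1.30×10²⁸ W.
S = L/(4πd²) = 3.44×10⁵ W m⁻².
Energy balance: absorbed = emitted ⇒ πR²·S(1−A) = 4πR²·σT_eq⁴, so T_eq⁴ = S(1−A)/(4σ).
T_eq = [3.44×10⁵ × 0.44 / (4 × 5.67×10⁻⁸)]^(1/4) = (6.68×10¹¹)^(1/4) = 904 K.

T_eq ≈ 904 K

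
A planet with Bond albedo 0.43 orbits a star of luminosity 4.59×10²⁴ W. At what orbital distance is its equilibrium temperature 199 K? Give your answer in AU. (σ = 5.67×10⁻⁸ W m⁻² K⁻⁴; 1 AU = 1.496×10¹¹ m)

d ≈ 0.162 AU

From T_eq⁴ = L(1−A)/(16πσd²): d = √[L(1−A)/(16πσT_eq⁴)].
d = √[4.59×10²⁴ × 0.57 / (16π × 5.67×10⁻⁸ × (199)⁴)] = 2.42×10¹⁰ m = 0.162 AU.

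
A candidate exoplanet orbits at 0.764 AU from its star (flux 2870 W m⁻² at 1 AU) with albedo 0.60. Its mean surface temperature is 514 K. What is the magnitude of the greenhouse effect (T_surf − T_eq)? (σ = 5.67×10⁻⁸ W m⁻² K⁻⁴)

ΔT ≈ 208.8 K

S = 2870/0.764² = 4917 W m⁻².
T_eq = [S(1−A)/(4σ)]^(1/4) = [4917×0.40/(4×5.67×10⁻⁸)]^(1/4) = 305.2 K.
ΔT = T_surf − T_eq = 514 − 305.2.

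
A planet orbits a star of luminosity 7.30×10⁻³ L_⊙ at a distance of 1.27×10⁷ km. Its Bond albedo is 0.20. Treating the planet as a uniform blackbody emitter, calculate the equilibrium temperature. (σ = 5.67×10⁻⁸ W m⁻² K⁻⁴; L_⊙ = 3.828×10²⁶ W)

T_eq ≈ 264 K

d = 1.27×10⁷ km = 1.27×10¹⁰ m.
L = 7.30×10⁻³ × 3.828×10²⁶ = 2.79×10²⁴ W.
Flux: S = L/(4πd²) = 2.79×10²⁴/(4π×(1.27×10¹⁰)²) = 1380 W m⁻².
Energy balance: absorbed = emitted ⇒ πR²·S(1−A) = 4πR²·σT_eq⁴, so T_eq⁴ = S(1−A)/(4σ).
T_eq = [1380 × 0.80 / (4 × 5.67×10⁻⁸)]^(1/4) = (4.86×10⁹)^(1/4) = 264 K.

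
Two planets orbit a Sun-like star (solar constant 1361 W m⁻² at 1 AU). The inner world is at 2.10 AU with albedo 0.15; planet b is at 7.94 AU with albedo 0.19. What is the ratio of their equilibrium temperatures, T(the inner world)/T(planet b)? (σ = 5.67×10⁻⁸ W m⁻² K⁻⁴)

T₁/T₂ ≈ 1.968

T_eq = [S₀(1−A)/(4σd²)]^(1/4), so T ∝ (1−A)^(1/4) / √d.
T₁ = [1361×0.85/(4×5.67×10⁻⁸×2.10²)]^(1/4) = 184.42 K.
T₂ = [1361×0.81/(4×5.67×10⁻⁸×7.94²)]^(1/4) = 93.71 K.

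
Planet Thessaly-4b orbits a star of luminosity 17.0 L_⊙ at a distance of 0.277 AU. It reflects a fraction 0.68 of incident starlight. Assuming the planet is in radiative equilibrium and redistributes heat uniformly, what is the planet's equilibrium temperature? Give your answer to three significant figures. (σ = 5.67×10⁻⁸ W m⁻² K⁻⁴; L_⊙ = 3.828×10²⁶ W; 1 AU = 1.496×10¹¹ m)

d = 0.277 AU = 4.14×10¹⁰ m.
L = 17.0 × 3.828×10²⁶ = 6.51×10²⁷ W.
Flux: S = L/(4πd²) = 6.51×10²⁷/(4π×(4.14×10¹⁰)²) = 3.02×10⁵ W m⁻².
Energy balance: absorbed = emitted ⇒ πR²·S(1−A) = 4πR²·σT_eq⁴, so T_eq⁴ = S(1−A)/(4σ).
T_eq = [3.02×10⁵ × 0.32 / (4 × 5.67×10⁻⁸)]^(1/4) = (4.25×10¹¹)^(1/4) = 808 K.

T_eq ≈ 808 K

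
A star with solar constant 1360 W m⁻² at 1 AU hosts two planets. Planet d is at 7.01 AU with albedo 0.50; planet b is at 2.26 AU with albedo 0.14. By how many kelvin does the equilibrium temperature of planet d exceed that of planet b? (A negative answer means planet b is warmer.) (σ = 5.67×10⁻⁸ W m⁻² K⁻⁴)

T_eq = [S₀(1−A)/(4σd²)]^(1/4), so T ∝ (1−A)^(1/4) / √d.
T₁ = [1360×0.50/(4×5.67×10⁻⁸×7.01²)]^(1/4) = 88.38 K.
T₂ = [1360×0.86/(4×5.67×10⁻⁸×2.26²)]^(1/4) = 178.26 K.

ΔT ≈ -89.9 K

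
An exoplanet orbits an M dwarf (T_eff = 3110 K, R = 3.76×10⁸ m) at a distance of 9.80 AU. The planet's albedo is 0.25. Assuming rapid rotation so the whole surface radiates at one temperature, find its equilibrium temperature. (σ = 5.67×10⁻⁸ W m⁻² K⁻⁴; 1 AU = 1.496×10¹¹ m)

d = 9.80 AU = 1.47×10¹² m.
L = 4πR_⋆²σT_⋆⁴ = 4π(3.76×10⁸)² × 5.67×10⁻⁸ × (3110)⁴ = 9.42×10²⁴ W.
S = L/(4πd²) = 0.349 W m⁻².
Energy balance: absorbed = emitted ⇒ πR²·S(1−A) = 4πR²·σT_eq⁴, so T_eq⁴ = S(1−A)/(4σ).
T_eq = [0.349 × 0.75 / (4 × 5.67×10⁻⁸)]^(1/4) = (1.15×10⁶)^(1/4) = 32.8 K.

T_eq ≈ 32.8 K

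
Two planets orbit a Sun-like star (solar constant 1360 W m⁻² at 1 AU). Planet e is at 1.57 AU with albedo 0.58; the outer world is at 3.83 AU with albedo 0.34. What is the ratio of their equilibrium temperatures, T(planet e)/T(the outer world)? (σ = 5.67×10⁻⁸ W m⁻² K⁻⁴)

T₁/T₂ ≈ 1.395

T_eq = [S₀(1−A)/(4σd²)]^(1/4), so T ∝ (1−A)^(1/4) / √d.
T₁ = [1360×0.42/(4×5.67×10⁻⁸×1.57²)]^(1/4) = 178.79 K.
T₂ = [1360×0.66/(4×5.67×10⁻⁸×3.83²)]^(1/4) = 128.16 K.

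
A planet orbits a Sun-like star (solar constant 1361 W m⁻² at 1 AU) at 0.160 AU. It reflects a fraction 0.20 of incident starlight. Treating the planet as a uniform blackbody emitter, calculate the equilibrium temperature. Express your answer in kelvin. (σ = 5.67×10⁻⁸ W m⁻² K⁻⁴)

T_eq ≈ 658 K

Flux at 0.160 AU: S = 1361/0.160² = 5.32×10⁴ W m⁻².
Energy balance: absorbed = emitted ⇒ πR²·S(1−A) = 4πR²·σT_eq⁴, so T_eq⁴ = S(1−A)/(4σ).
T_eq = [5.32×10⁴ × 0.80 / (4 × 5.67×10⁻⁸)]^(1/4) = (1.88×10¹¹)^(1/4) = 658 K.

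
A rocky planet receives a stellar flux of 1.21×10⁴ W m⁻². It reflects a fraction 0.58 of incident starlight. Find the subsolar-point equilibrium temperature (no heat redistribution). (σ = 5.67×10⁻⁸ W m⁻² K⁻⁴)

At the subsolar point the surface absorbs S(1−A) and emits σT⁴ per unit area — no factor of 4, since only the local patch is in balance.
T = [1.21×10⁴ × 0.42 / 5.67×10⁻⁸]^(1/4) = (8.96×10¹⁰)^(1/4) = 547 K.

T_ss ≈ 547 K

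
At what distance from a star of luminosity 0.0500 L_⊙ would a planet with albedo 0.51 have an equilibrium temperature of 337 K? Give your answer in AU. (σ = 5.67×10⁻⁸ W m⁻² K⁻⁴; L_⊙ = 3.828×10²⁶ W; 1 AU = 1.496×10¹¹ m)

L = 0.0500 × 3.828×10²⁶ = 1.91×10²⁵ W.
From T_eq⁴ = L(1−A)/(16πσd²): d = √[L(1−A)/(16πσT_eq⁴)].
d = √[1.91×10²⁵ × 0.49 / (16π × 5.67×10⁻⁸ × (337)⁴)] = 1.60×10¹⁰ m = 0.107 AU.

d ≈ 0.107 AU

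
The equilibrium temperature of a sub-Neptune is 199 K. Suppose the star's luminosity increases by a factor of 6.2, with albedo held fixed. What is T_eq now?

T_eq ≈ 314 K

T_eq ∝ L^(1/4) · d^(−1/2).
T′ = 199 × 6.2^(1/4) = 314 K.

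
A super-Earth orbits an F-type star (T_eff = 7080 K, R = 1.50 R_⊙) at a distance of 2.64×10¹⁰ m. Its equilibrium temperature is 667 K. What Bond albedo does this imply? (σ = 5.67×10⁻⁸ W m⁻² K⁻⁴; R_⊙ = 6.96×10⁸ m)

R_⋆ = 1.50 × 6.96×10⁸ = 1.04×10⁹ m.
L = 4πR_⋆²σT_⋆⁴ = 4π(1.04×10⁹)² × 5.67×10⁻⁸ × (7080)⁴ = 1.95×10²⁷ W.
S = L/(4πd²) = 2.23×10⁵ W m⁻².
From T_eq⁴ = S(1−A)/(4σ): 1−A = 4σT_eq⁴/S.
1−A = 4 × 5.67×10⁻⁸ × (667)⁴ / 2.23×10⁵ = 0.201.

A ≈ 0.80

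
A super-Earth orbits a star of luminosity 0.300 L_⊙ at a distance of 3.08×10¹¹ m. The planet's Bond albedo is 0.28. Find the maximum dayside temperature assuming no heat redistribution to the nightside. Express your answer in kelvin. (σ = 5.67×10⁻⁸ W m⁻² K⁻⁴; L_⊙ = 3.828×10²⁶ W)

T_ss ≈ 187 K

L = 0.300 × 3.828×10²⁶ = 1.15×10²⁶ W.
Flux: S = L/(4πd²) = 1.15×10²⁶/(4π×(3.08×10¹¹)²) = 96.3 W m⁻².
With no redistribution each surface element balances locally: S(1−A) = σT⁴.
T = [96.3 × 0.72 / 5.67×10⁻⁸]^(1/4) = (1.22×10⁹)^(1/4) = 187 K.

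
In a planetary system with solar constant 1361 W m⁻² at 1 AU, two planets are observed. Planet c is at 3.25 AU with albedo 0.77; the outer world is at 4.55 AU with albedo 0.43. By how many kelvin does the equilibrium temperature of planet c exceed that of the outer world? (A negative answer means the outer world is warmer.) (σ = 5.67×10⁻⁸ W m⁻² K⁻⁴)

ΔT ≈ -6.5 K

T_eq = [S₀(1−A)/(4σd²)]^(1/4), so T ∝ (1−A)^(1/4) / √d.
T₁ = [1361×0.23/(4×5.67×10⁻⁸×3.25²)]^(1/4) = 106.92 K.
T₂ = [1361×0.57/(4×5.67×10⁻⁸×4.55²)]^(1/4) = 113.37 K.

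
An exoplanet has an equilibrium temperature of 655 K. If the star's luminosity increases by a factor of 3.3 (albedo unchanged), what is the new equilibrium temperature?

T_eq ≈ 883 K

T_eq ∝ L^(1/4) · d^(−1/2).
T′ = 655 × 3.3^(1/4) = 883 K.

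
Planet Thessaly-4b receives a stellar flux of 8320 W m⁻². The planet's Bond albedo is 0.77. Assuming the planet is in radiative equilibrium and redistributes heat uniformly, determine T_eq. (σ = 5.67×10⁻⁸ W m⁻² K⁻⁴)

T_eq ≈ 303 K

Energy balance: absorbed = emitted ⇒ πR²·S(1−A) = 4πR²·σT_eq⁴, so T_eq⁴ = S(1−A)/(4σ).
T_eq = [8320 × 0.23 / (4 × 5.67×10⁻⁸)]^(1/4) = (8.44×10⁹)^(1/4) = 303 K.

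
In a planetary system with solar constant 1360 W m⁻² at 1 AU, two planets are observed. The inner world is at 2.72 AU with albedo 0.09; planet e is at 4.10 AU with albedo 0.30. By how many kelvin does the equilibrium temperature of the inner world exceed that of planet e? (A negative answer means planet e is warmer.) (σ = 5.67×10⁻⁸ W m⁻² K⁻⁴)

ΔT ≈ 39.1 K

T_eq = [S₀(1−A)/(4σd²)]^(1/4), so T ∝ (1−A)^(1/4) / √d.
T₁ = [1360×0.91/(4×5.67×10⁻⁸×2.72²)]^(1/4) = 164.80 K.
T₂ = [1360×0.70/(4×5.67×10⁻⁸×4.10²)]^(1/4) = 125.71 K.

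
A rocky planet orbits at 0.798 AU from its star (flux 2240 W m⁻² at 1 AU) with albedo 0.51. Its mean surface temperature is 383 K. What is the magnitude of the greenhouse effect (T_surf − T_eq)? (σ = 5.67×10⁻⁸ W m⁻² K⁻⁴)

ΔT ≈ 87.7 K

S = 2240/0.798² = 3518 W m⁻².
T_eq = [S(1−A)/(4σ)]^(1/4) = [3518×0.49/(4×5.67×10⁻⁸)]^(1/4) = 295.3 K.
ΔT = T_surf − T_eq = 383 − 295.3.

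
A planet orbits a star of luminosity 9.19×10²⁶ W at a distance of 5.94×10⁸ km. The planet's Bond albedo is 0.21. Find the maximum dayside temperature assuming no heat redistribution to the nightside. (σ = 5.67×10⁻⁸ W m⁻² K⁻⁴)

T_ss ≈ 232 K

d = 5.94×10⁸ km = 5.94×10¹¹ m.
Flux: S = L/(4πd²) = 9.19×10²⁶/(4π×(5.94×10¹¹)²) = 207 W m⁻².
With no redistribution each surface element balances locally: S(1−A) = σT⁴.
T = [207 × 0.79 / 5.67×10⁻⁸]^(1/4) = (2.89×10⁹)^(1/4) = 232 K.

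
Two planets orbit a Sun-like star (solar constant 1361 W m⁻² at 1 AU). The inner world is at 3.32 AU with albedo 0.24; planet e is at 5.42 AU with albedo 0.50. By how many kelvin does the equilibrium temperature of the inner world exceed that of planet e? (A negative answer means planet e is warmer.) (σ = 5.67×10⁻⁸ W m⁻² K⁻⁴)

T_eq = [S₀(1−A)/(4σd²)]^(1/4), so T ∝ (1−A)^(1/4) / √d.
T₁ = [1361×0.76/(4×5.67×10⁻⁸×3.32²)]^(1/4) = 142.62 K.
T₂ = [1361×0.50/(4×5.67×10⁻⁸×5.42²)]^(1/4) = 100.53 K.

ΔT ≈ 42.1 K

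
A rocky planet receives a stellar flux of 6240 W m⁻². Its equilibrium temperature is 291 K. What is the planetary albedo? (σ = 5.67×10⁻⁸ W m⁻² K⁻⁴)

From T_eq⁴ = S(1−A)/(4σ): 1−A = 4σT_eq⁴/S.
1−A = 4 × 5.67×10⁻⁸ × (291)⁴ / 6240 = 0.261.

A ≈ 0.74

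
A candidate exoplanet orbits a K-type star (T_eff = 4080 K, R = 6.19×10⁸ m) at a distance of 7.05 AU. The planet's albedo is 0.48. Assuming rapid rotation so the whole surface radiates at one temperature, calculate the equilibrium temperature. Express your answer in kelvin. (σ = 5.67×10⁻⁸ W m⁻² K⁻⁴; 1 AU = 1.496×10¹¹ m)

T_eq ≈ 59.4 K

d = 7.05 AU = 1.05×10¹² m.
L = 4πR_⋆²σT_⋆⁴ = 4π(6.19×10⁸)² × 5.67×10⁻⁸ × (4080)⁴ = 7.57×10²⁵ W.
S = L/(4πd²) = 5.41 W m⁻².
Energy balance: absorbed = emitted ⇒ πR²·S(1−A) = 4πR²·σT_eq⁴, so T_eq⁴ = S(1−A)/(4σ).
T_eq = [5.41 × 0.52 / (4 × 5.67×10⁻⁸)]^(1/4) = (1.24×10⁷)^(1/4) = 59.4 K.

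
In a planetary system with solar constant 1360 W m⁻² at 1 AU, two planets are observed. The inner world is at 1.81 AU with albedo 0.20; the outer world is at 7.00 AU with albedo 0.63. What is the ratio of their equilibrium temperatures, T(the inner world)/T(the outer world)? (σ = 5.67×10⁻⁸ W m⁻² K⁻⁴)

T₁/T₂ ≈ 2.385

T_eq = [S₀(1−A)/(4σd²)]^(1/4), so T ∝ (1−A)^(1/4) / √d.
T₁ = [1360×0.80/(4×5.67×10⁻⁸×1.81²)]^(1/4) = 195.62 K.
T₂ = [1360×0.37/(4×5.67×10⁻⁸×7.00²)]^(1/4) = 82.03 K.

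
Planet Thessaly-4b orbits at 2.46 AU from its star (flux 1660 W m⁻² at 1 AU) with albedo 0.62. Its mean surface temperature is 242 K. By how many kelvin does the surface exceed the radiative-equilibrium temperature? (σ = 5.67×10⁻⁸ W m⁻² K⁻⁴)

ΔT ≈ 95.6 K

S = 1660/2.46² = 274.3 W m⁻².
T_eq = [S(1−A)/(4σ)]^(1/4) = [274.3×0.38/(4×5.67×10⁻⁸)]^(1/4) = 146.4 K.
ΔT = T_surf − T_eq = 242 − 146.4.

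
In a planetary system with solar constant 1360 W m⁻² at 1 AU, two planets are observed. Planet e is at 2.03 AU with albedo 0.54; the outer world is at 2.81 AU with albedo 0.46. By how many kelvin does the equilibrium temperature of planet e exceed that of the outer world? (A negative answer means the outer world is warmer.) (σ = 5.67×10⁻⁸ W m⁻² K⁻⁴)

ΔT ≈ 18.5 K

T_eq = [S₀(1−A)/(4σd²)]^(1/4), so T ∝ (1−A)^(1/4) / √d.
T₁ = [1360×0.46/(4×5.67×10⁻⁸×2.03²)]^(1/4) = 160.85 K.
T₂ = [1360×0.54/(4×5.67×10⁻⁸×2.81²)]^(1/4) = 142.30 K.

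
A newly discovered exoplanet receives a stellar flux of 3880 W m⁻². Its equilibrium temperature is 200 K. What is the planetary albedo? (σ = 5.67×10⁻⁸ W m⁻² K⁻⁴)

A ≈ 0.91

From T_eq⁴ = S(1−A)/(4σ): 1−A = 4σT_eq⁴/S.
1−A = 4 × 5.67×10⁻⁸ × (200)⁴ / 3880 = 0.094.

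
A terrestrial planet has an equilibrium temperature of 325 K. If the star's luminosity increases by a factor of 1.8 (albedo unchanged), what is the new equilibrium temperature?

T_eq ∝ L^(1/4) · d^(−1/2).
T′ = 325 × 1.8^(1/4) = 376 K.

T_eq ≈ 376 K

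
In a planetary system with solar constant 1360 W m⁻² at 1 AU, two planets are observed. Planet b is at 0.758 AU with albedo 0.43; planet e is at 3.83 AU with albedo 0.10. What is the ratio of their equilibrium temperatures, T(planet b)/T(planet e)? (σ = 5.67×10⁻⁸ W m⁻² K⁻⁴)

T_eq = [S₀(1−A)/(4σd²)]^(1/4), so T ∝ (1−A)^(1/4) / √d.
T₁ = [1360×0.57/(4×5.67×10⁻⁸×0.758²)]^(1/4) = 277.72 K.
T₂ = [1360×0.90/(4×5.67×10⁻⁸×3.83²)]^(1/4) = 138.50 K.

T₁/T₂ ≈ 2.005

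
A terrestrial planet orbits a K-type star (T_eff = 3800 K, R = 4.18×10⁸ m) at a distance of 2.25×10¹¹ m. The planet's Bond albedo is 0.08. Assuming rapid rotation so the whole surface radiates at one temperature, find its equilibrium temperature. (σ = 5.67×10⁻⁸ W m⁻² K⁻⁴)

T_eq ≈ 113 K

L = 4πR_⋆²σT_⋆⁴ = 4π(4.18×10⁸)² × 5.67×10⁻⁸ × (3800)⁴ = 2.60×10²⁵ W.
S = L/(4πd²) = 40.8 W m⁻².
Energy balance: absorbed = emitted ⇒ πR²·S(1−A) = 4πR²·σT_eq⁴, so T_eq⁴ = S(1−A)/(4σ).
T_eq = [40.8 × 0.92 / (4 × 5.67×10⁻⁸)]^(1/4) = (1.66×10⁸)^(1/4) = 113 K.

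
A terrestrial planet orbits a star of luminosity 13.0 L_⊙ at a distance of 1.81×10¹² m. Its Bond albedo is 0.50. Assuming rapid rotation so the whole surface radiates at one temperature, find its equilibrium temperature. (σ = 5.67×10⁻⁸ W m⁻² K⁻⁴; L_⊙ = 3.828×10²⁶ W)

L = 13.0 × 3.828×10²⁶ = 4.98×10²⁷ W.
Flux: S = L/(4πd²) = 4.98×10²⁷/(4π×(1.81×10¹²)²) = 121 W m⁻².
Energy balance: absorbed = emitted ⇒ πR²·S(1−A) = 4πR²·σT_eq⁴, so T_eq⁴ = S(1−A)/(4σ).
T_eq = [121 × 0.50 / (4 × 5.67×10⁻⁸)]^(1/4) = (2.66×10⁸)^(1/4) = 128 K.

T_eq ≈ 128 K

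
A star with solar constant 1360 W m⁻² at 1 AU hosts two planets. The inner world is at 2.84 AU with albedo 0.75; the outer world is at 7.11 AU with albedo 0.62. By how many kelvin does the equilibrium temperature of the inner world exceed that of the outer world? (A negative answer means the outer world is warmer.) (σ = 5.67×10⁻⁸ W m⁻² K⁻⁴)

ΔT ≈ 34.8 K

T_eq = [S₀(1−A)/(4σd²)]^(1/4), so T ∝ (1−A)^(1/4) / √d.
T₁ = [1360×0.25/(4×5.67×10⁻⁸×2.84²)]^(1/4) = 116.76 K.
T₂ = [1360×0.38/(4×5.67×10⁻⁸×7.11²)]^(1/4) = 81.94 K.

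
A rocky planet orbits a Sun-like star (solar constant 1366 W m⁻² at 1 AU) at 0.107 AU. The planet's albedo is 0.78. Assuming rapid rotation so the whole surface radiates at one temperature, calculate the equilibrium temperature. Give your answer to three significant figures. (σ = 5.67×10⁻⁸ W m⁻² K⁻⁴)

T_eq ≈ 583 K

Flux at 0.107 AU: S = 1366/0.107² = 1.19×10⁵ W m⁻².
Energy balance: absorbed = emitted ⇒ πR²·S(1−A) = 4πR²·σT_eq⁴, so T_eq⁴ = S(1−A)/(4σ).
T_eq = [1.19×10⁵ × 0.22 / (4 × 5.67×10⁻⁸)]^(1/4) = (1.16×10¹¹)^(1/4) = 583 K.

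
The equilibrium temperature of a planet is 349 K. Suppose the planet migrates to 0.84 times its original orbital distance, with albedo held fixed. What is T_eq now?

T_eq ≈ 381 K

T_eq ∝ L^(1/4) · d^(−1/2).
T′ = 349 / 0.84^(1/2) = 381 K.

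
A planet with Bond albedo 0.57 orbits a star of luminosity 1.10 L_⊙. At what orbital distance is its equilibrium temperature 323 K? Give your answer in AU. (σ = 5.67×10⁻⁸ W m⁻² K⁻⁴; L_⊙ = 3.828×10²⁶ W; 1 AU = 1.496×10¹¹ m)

L = 1.10 × 3.828×10²⁶ = 4.21×10²⁶ W.
From T_eq⁴ = L(1−A)/(16πσd²): d = √[L(1−A)/(16πσT_eq⁴)].
d = √[4.21×10²⁶ × 0.43 / (16π × 5.67×10⁻⁸ × (323)⁴)] = 7.64×10¹⁰ m = 0.511 AU.

d ≈ 0.511 AU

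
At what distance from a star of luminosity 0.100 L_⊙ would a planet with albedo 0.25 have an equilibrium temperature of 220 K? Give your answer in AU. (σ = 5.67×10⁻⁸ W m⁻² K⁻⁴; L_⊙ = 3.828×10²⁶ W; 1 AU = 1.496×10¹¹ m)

d ≈ 0.438 AU

L = 0.100 × 3.828×10²⁶ = 3.83×10²⁵ W.
From T_eq⁴ = L(1−A)/(16πσd²): d = √[L(1−A)/(16πσT_eq⁴)].
d = √[3.83×10²⁵ × 0.75 / (16π × 5.67×10⁻⁸ × (220)⁴)] = 6.56×10¹⁰ m = 0.438 AU.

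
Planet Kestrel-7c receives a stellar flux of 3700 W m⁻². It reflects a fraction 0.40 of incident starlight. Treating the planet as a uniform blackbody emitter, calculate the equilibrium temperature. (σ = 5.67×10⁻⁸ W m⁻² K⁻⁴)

Energy balance: absorbed = emitted ⇒ πR²·S(1−A) = 4πR²·σT_eq⁴, so T_eq⁴ = S(1−A)/(4σ).
T_eq = [3700 × 0.60 / (4 × 5.67×10⁻⁸)]^(1/4) = (9.79×10⁹)^(1/4) = 315 K.

T_eq ≈ 315 K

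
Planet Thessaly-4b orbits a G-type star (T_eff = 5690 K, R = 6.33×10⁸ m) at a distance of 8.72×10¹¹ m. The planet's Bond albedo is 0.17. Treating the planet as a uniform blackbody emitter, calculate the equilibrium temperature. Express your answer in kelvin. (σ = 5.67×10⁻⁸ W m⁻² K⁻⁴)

L = 4πR_⋆²σT_⋆⁴ = 4π(6.33×10⁸)² × 5.67×10⁻⁸ × (5690)⁴ = 2.99×10²⁶ W.
S = L/(4πd²) = 31.3 W m⁻².
Energy balance: absorbed = emitted ⇒ πR²·S(1−A) = 4πR²·σT_eq⁴, so T_eq⁴ = S(1−A)/(4σ).
T_eq = [31.3 × 0.83 / (4 × 5.67×10⁻⁸)]^(1/4) = (1.15×10⁸)^(1/4) = 103 K.

T_eq ≈ 103 K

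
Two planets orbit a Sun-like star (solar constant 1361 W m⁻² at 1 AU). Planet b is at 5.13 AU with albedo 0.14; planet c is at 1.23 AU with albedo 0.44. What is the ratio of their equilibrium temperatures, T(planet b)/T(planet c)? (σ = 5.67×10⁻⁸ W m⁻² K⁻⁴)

T_eq = [S₀(1−A)/(4σd²)]^(1/4), so T ∝ (1−A)^(1/4) / √d.
T₁ = [1361×0.86/(4×5.67×10⁻⁸×5.13²)]^(1/4) = 118.34 K.
T₂ = [1361×0.56/(4×5.67×10⁻⁸×1.23²)]^(1/4) = 217.09 K.

T₁/T₂ ≈ 0.545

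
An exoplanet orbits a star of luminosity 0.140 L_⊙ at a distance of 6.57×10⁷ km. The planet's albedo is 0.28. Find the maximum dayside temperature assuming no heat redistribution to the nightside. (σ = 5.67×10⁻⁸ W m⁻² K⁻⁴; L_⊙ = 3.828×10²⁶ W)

d = 6.57×10⁷ km = 6.57×10¹⁰ m.
L = 0.140 × 3.828×10²⁶ = 5.36×10²⁵ W.
Flux: S = L/(4πd²) = 5.36×10²⁵/(4π×(6.57×10¹⁰)²) = 988 W m⁻².
With no redistribution each surface element balances locally: S(1−A) = σT⁴.
T = [988 × 0.72 / 5.67×10⁻⁸]^(1/4) = (1.25×10¹⁰)^(1/4) = 335 K.

T_ss ≈ 335 K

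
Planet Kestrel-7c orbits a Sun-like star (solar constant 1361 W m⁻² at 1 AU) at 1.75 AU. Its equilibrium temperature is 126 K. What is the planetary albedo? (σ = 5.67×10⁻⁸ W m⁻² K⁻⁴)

A ≈ 0.87

Flux at 1.75 AU: S = 1361/1.75² = 444 W m⁻².
From T_eq⁴ = S(1−A)/(4σ): 1−A = 4σT_eq⁴/S.
1−A = 4 × 5.67×10⁻⁸ × (126)⁴ / 444 = 0.129.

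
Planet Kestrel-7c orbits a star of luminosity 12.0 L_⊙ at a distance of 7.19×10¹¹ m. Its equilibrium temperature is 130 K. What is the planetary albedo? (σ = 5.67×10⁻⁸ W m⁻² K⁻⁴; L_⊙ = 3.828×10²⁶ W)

L = 12.0 × 3.828×10²⁶ = 4.59×10²⁷ W.
Flux: S = L/(4πd²) = 4.59×10²⁷/(4π×(7.19×10¹¹)²) = 707 W m⁻².
From T_eq⁴ = S(1−A)/(4σ): 1−A = 4σT_eq⁴/S.
1−A = 4 × 5.67×10⁻⁸ × (130)⁴ / 707 = 0.092.

A ≈ 0.91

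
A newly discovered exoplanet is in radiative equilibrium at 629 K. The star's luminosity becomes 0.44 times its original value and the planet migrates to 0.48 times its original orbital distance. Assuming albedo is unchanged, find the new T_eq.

T_eq ∝ L^(1/4) · d^(−1/2).
T′ = 629 × 0.44^(1/4) / 0.48^(1/2) = 739 K.

T_eq ≈ 739 K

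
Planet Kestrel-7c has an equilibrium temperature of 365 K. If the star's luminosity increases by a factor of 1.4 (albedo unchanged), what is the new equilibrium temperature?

T_eq ∝ L^(1/4) · d^(−1/2).
T′ = 365 × 1.4^(1/4) = 397 K.

T_eq ≈ 397 K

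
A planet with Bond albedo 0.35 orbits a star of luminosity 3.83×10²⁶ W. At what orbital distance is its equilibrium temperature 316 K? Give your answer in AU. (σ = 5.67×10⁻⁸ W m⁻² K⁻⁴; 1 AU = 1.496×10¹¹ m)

d ≈ 0.626 AU

From T_eq⁴ = L(1−A)/(16πσd²): d = √[L(1−A)/(16πσT_eq⁴)].
d = √[3.83×10²⁶ × 0.65 / (16π × 5.67×10⁻⁸ × (316)⁴)] = 9.36×10¹⁰ m = 0.626 AU.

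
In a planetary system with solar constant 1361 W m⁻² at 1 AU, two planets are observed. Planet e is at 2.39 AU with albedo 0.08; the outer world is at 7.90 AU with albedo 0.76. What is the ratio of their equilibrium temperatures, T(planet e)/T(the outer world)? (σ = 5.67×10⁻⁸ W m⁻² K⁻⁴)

T_eq = [S₀(1−A)/(4σd²)]^(1/4), so T ∝ (1−A)^(1/4) / √d.
T₁ = [1361×0.92/(4×5.67×10⁻⁸×2.39²)]^(1/4) = 176.32 K.
T₂ = [1361×0.24/(4×5.67×10⁻⁸×7.90²)]^(1/4) = 69.31 K.

T₁/T₂ ≈ 2.544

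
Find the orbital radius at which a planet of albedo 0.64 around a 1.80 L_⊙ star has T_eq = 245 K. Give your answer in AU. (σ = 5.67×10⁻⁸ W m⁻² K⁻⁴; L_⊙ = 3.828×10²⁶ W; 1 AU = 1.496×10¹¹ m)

L = 1.80 × 3.828×10²⁶ = 6.89×10²⁶ W.
From T_eq⁴ = L(1−A)/(16πσd²): d = √[L(1−A)/(16πσT_eq⁴)].
d = √[6.89×10²⁶ × 0.36 / (16π × 5.67×10⁻⁸ × (245)⁴)] = 1.55×10¹¹ m = 1.04 AU.

d ≈ 1.04 AU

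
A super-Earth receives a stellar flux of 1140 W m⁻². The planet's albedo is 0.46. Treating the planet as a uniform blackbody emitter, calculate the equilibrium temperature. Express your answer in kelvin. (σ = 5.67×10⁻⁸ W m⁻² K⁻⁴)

T_eq ≈ 228 K

Energy balance: absorbed = emitted ⇒ πR²·S(1−A) = 4πR²·σT_eq⁴, so T_eq⁴ = S(1−A)/(4σ).
T_eq = [1140 × 0.54 / (4 × 5.67×10⁻⁸)]^(1/4) = (2.71×10⁹)^(1/4) = 228 K.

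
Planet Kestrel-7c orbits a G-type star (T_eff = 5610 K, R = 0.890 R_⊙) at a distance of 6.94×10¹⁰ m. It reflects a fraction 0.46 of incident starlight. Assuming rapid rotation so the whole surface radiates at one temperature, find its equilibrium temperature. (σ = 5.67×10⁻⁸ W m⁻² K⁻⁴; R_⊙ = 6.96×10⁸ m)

T_eq ≈ 321 K

R_⋆ = 0.890 × 6.96×10⁸ = 6.19×10⁸ m.
L = 4πR_⋆²σT_⋆⁴ = 4π(6.19×10⁸)² × 5.67×10⁻⁸ × (5610)⁴ = 2.71×10²⁶ W.
S = L/(4πd²) = 4470 W m⁻².
Energy balance: absorbed = emitted ⇒ πR²·S(1−A) = 4πR²·σT_eq⁴, so T_eq⁴ = S(1−A)/(4σ).
T_eq = [4470 × 0.54 / (4 × 5.67×10⁻⁸)]^(1/4) = (1.07×10¹⁰)^(1/4) = 321 K.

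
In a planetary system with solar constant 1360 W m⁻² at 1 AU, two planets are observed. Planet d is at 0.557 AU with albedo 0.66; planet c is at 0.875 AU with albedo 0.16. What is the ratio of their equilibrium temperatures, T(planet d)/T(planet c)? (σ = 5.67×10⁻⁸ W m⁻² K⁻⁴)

T_eq = [S₀(1−A)/(4σd²)]^(1/4), so T ∝ (1−A)^(1/4) / √d.
T₁ = [1360×0.34/(4×5.67×10⁻⁸×0.557²)]^(1/4) = 284.72 K.
T₂ = [1360×0.84/(4×5.67×10⁻⁸×0.875²)]^(1/4) = 284.80 K.

T₁/T₂ ≈ 1.000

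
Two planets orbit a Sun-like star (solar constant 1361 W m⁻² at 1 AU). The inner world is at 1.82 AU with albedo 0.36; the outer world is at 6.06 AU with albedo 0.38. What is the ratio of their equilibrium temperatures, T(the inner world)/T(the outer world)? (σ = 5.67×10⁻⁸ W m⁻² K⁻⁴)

T₁/T₂ ≈ 1.839

T_eq = [S₀(1−A)/(4σd²)]^(1/4), so T ∝ (1−A)^(1/4) / √d.
T₁ = [1361×0.64/(4×5.67×10⁻⁸×1.82²)]^(1/4) = 184.53 K.
T₂ = [1361×0.62/(4×5.67×10⁻⁸×6.06²)]^(1/4) = 100.33 K.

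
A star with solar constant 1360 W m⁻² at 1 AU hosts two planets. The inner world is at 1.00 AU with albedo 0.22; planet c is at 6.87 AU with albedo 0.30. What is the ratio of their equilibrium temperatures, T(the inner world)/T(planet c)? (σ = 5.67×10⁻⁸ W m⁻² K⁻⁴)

T₁/T₂ ≈ 2.693

T_eq = [S₀(1−A)/(4σd²)]^(1/4), so T ∝ (1−A)^(1/4) / √d.
T₁ = [1360×0.78/(4×5.67×10⁻⁸×1.00²)]^(1/4) = 261.52 K.
T₂ = [1360×0.70/(4×5.67×10⁻⁸×6.87²)]^(1/4) = 97.11 K.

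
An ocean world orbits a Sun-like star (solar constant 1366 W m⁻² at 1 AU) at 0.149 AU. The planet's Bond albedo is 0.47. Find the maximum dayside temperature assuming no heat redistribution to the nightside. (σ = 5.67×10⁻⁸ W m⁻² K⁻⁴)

T_ss ≈ 871 K

Flux at 0.149 AU: S = 1366/0.149² = 6.15×10⁴ W m⁻².
With no redistribution each surface element balances locally: S(1−A) = σT⁴.
T = [6.15×10⁴ × 0.53 / 5.67×10⁻⁸]^(1/4) = (5.75×10¹¹)^(1/4) = 871 K.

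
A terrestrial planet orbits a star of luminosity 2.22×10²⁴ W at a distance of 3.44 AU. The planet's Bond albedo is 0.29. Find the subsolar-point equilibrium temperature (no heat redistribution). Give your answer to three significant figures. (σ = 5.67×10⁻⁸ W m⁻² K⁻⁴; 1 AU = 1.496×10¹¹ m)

d = 3.44 AU = 5.15×10¹¹ m.
Flux: S = L/(4πd²) = 2.22×10²⁴/(4π×(5.15×10¹¹)²) = 0.667 W m⁻².
At the subsolar point the surface absorbs S(1−A) and emits σT⁴ per unit area — no factor of 4, since only the local patch is in balance.
T = [0.667 × 0.71 / 5.67×10⁻⁸]^(1/4) = (8.35×10⁶)^(1/4) = 53.8 K.

T_ss ≈ 53.8 K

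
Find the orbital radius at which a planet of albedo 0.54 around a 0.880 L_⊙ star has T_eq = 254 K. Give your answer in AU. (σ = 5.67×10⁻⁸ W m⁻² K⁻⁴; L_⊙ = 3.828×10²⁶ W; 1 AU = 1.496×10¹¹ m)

d ≈ 0.764 AU

L = 0.880 × 3.828×10²⁶ = 3.37×10²⁶ W.
From T_eq⁴ = L(1−A)/(16πσd²): d = √[L(1−A)/(16πσT_eq⁴)].
d = √[3.37×10²⁶ × 0.46 / (16π × 5.67×10⁻⁸ × (254)⁴)] = 1.14×10¹¹ m = 0.764 AU.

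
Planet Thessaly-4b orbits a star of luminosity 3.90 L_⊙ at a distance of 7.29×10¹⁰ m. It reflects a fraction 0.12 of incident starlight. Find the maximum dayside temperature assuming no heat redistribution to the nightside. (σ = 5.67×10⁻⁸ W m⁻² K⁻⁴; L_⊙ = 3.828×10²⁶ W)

L = 3.90 × 3.828×10²⁶ = 1.49×10²⁷ W.
Flux: S = L/(4πd²) = 1.49×10²⁷/(4π×(7.29×10¹⁰)²) = 2.24×10⁴ W m⁻².
With no redistribution each surface element balances locally: S(1−A) = σT⁴.
T = [2.24×10⁴ × 0.88 / 5.67×10⁻⁸]^(1/4) = (3.47×10¹¹)^(1/4) = 767 K.

T_ss ≈ 767 K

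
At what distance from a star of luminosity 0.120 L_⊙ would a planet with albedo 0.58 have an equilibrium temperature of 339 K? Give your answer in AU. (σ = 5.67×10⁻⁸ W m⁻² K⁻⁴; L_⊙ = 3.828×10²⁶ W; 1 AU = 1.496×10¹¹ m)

L = 0.120 × 3.828×10²⁶ = 4.59×10²⁵ W.
From T_eq⁴ = L(1−A)/(16πσd²): d = √[L(1−A)/(16πσT_eq⁴)].
d = √[4.59×10²⁵ × 0.42 / (16π × 5.67×10⁻⁸ × (339)⁴)] = 2.26×10¹⁰ m = 0.151 AU.

d ≈ 0.151 AU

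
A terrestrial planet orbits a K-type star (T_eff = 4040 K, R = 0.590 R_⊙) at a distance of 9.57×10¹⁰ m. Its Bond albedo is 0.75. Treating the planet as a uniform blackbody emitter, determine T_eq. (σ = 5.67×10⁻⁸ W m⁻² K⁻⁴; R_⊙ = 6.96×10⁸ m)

R_⋆ = 0.590 × 6.96×10⁸ = 4.11×10⁸ m.
L = 4πR_⋆²σT_⋆⁴ = 4π(4.11×10⁸)² × 5.67×10⁻⁸ × (4040)⁴ = 3.20×10²⁵ W.
S = L/(4πd²) = 278 W m⁻².
Energy balance: absorbed = emitted ⇒ πR²·S(1−A) = 4πR²·σT_eq⁴, so T_eq⁴ = S(1−A)/(4σ).
T_eq = [278 × 0.25 / (4 × 5.67×10⁻⁸)]^(1/4) = (3.07×10⁸)^(1/4) = 132 K.

T_eq ≈ 132 K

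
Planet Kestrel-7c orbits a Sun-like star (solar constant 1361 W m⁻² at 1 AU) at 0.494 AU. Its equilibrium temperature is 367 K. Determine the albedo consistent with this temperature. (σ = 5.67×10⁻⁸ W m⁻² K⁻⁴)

Flux at 0.494 AU: S = 1361/0.494² = 5580 W m⁻².
From T_eq⁴ = S(1−A)/(4σ): 1−A = 4σT_eq⁴/S.
1−A = 4 × 5.67×10⁻⁸ × (367)⁴ / 5580 = 0.738.

A ≈ 0.26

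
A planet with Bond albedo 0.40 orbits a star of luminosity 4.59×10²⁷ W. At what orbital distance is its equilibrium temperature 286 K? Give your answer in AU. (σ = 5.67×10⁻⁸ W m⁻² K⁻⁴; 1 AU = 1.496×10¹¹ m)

From T_eq⁴ = L(1−A)/(16πσd²): d = √[L(1−A)/(16πσT_eq⁴)].
d = √[4.59×10²⁷ × 0.60 / (16π × 5.67×10⁻⁸ × (286)⁴)] = 3.80×10¹¹ m = 2.54 AU.

d ≈ 2.54 AU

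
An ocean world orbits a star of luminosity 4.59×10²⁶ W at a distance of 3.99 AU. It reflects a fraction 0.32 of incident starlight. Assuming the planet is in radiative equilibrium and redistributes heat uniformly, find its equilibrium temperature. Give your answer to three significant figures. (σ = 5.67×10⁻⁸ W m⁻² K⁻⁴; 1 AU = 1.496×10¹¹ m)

T_eq ≈ 132 K

d = 3.99 AU = 5.97×10¹¹ m.
Flux: S = L/(4πd²) = 4.59×10²⁶/(4π×(5.97×10¹¹)²) = 103 W m⁻².
Energy balance: absorbed = emitted ⇒ πR²·S(1−A) = 4πR²·σT_eq⁴, so T_eq⁴ = S(1−A)/(4σ).
T_eq = [103 × 0.68 / (4 × 5.67×10⁻⁸)]^(1/4) = (3.07×10⁸)^(1/4) = 132 K.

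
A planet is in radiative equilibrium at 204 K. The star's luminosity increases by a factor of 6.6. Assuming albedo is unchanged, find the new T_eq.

T_eq ≈ 327 K

T_eq ∝ L^(1/4) · d^(−1/2).
T′ = 204 × 6.6^(1/4) = 327 K.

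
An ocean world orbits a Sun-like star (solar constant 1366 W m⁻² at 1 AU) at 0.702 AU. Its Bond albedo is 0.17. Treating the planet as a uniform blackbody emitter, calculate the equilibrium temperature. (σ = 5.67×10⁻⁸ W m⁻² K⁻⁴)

Flux at 0.702 AU: S = 1366/0.702² = 2770 W m⁻².
Energy balance: absorbed = emitted ⇒ πR²·S(1−A) = 4πR²·σT_eq⁴, so T_eq⁴ = S(1−A)/(4σ).
T_eq = [2770 × 0.83 / (4 × 5.67×10⁻⁸)]^(1/4) = (1.01×10¹⁰)^(1/4) = 317 K.

T_eq ≈ 317 K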